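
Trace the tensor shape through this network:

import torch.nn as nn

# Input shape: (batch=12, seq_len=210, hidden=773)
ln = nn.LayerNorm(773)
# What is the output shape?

Input shape: (12, 210, 773)
Output shape: (12, 210, 773)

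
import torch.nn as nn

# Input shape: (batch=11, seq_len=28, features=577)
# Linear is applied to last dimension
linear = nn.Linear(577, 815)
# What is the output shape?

Input shape: (11, 28, 577)
Output shape: (11, 28, 815)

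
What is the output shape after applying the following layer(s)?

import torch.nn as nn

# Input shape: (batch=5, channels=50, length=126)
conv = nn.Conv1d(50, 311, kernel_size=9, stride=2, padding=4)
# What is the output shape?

Input shape: (5, 50, 126)
Output shape: (5, 311, 63)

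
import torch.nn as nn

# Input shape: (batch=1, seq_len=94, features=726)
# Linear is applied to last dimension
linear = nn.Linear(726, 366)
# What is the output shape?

Input shape: (1, 94, 726)
Output shape: (1, 94, 366)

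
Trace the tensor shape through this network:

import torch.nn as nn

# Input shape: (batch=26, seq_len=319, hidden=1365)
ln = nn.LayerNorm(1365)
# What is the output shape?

Input shape: (26, 319, 1365)
Output shape: (26, 319, 1365)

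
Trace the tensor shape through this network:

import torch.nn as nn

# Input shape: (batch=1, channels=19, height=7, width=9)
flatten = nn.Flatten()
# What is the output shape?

Input shape: (1, 19, 7, 9)
Output shape: (1, 1197)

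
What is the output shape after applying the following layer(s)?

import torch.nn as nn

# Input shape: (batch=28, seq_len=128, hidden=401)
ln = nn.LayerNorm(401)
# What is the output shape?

Input shape: (28, 128, 401)
Output shape: (28, 128, 401)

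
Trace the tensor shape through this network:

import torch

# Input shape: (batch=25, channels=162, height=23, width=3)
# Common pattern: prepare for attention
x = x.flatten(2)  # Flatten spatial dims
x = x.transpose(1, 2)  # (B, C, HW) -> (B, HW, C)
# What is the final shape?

Input shape: (25, 162, 23, 3)
  -> after flatten(2): (25, 162, 69)
Output shape: (25, 69, 162)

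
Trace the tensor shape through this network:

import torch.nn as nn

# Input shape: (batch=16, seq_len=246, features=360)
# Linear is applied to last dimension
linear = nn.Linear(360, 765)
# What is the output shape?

Input shape: (16, 246, 360)
Output shape: (16, 246, 765)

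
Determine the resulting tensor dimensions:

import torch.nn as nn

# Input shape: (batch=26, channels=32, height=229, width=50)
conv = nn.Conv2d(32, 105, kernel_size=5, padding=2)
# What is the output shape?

Input shape: (26, 32, 229, 50)
Output shape: (26, 105, 229, 50)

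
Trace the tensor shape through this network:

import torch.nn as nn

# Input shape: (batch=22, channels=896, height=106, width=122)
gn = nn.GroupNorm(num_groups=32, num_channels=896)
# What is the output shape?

Input shape: (22, 896, 106, 122)
Output shape: (22, 896, 106, 122)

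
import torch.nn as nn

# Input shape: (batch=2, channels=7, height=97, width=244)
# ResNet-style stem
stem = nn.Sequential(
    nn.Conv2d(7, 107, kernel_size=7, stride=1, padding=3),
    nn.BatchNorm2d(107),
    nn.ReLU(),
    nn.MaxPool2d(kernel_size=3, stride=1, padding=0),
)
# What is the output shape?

Input shape: (2, 7, 97, 244)
  -> after Conv2d 7x7 stride=1: (2, 107, 97, 244)
Output shape: (2, 107, 95, 242)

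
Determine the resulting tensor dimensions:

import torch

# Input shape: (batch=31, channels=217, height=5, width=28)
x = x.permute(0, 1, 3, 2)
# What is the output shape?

Input shape: (31, 217, 5, 28)
Output shape: (31, 217, 28, 5)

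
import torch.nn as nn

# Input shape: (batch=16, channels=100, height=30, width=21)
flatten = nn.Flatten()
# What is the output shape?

Input shape: (16, 100, 30, 21)
Output shape: (16, 63000)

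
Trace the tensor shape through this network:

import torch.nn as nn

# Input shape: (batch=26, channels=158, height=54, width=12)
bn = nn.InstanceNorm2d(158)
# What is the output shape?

Input shape: (26, 158, 54, 12)
Output shape: (26, 158, 54, 12)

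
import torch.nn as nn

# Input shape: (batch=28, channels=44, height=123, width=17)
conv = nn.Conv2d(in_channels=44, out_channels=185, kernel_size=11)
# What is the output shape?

Input shape: (28, 44, 123, 17)
Output shape: (28, 185, 113, 7)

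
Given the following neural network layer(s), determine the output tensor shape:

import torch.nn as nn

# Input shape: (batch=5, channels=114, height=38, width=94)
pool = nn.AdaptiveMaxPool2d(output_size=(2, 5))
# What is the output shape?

Input shape: (5, 114, 38, 94)
Output shape: (5, 114, 2, 5)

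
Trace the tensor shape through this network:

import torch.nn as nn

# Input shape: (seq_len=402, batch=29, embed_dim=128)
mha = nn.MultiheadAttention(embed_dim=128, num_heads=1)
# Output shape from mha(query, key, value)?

Input shape: (402, 29, 128)
Output shape: (402, 29, 128)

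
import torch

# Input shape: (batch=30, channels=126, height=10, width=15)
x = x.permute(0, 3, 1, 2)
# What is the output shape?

Input shape: (30, 126, 10, 15)
Output shape: (30, 15, 126, 10)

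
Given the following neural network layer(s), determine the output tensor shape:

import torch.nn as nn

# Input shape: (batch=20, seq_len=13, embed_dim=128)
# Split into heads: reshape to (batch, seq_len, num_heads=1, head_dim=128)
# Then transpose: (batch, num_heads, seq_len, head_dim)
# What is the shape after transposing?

Input shape: (20, 13, 128)
  -> after reshape: (20, 13, 1, 128)
Output shape: (20, 1, 13, 128)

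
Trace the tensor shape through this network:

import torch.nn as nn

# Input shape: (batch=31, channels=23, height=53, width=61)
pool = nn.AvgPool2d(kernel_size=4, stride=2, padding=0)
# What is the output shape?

Input shape: (31, 23, 53, 61)
Output shape: (31, 23, 25, 29)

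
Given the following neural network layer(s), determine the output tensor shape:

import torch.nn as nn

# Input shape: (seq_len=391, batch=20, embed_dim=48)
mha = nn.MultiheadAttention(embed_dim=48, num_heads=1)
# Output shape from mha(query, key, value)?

Input shape: (391, 20, 48)
Output shape: (391, 20, 48)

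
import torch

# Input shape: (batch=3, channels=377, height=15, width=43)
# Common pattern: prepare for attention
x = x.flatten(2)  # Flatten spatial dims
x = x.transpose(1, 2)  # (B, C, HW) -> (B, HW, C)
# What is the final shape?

Input shape: (3, 377, 15, 43)
  -> after flatten(2): (3, 377, 645)
Output shape: (3, 645, 377)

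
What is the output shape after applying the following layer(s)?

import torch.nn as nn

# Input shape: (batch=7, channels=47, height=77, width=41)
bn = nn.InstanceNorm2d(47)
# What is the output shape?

Input shape: (7, 47, 77, 41)
Output shape: (7, 47, 77, 41)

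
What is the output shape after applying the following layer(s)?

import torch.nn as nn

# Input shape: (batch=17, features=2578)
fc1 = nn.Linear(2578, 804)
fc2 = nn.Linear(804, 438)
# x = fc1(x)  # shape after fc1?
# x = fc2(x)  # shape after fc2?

Input shape: (17, 2578)
  -> after fc1: (17, 804)
Output shape: (17, 438)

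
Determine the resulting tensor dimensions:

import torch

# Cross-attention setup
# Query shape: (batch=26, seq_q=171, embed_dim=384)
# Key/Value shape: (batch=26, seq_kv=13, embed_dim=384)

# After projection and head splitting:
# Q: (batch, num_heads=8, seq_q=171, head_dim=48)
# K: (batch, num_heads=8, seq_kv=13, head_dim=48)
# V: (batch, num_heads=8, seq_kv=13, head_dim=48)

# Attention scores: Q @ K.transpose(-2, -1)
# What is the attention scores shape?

Input shape: (26, 171, 384)
Output shape: (26, 8, 171, 13)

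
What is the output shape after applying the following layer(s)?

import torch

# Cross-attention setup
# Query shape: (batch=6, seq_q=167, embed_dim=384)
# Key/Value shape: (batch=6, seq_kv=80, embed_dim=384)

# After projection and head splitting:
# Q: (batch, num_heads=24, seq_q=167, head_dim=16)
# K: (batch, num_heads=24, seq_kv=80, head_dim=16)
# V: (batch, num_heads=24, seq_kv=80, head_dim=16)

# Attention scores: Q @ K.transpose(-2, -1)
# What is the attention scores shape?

Input shape: (6, 167, 384)
Output shape: (6, 24, 167, 80)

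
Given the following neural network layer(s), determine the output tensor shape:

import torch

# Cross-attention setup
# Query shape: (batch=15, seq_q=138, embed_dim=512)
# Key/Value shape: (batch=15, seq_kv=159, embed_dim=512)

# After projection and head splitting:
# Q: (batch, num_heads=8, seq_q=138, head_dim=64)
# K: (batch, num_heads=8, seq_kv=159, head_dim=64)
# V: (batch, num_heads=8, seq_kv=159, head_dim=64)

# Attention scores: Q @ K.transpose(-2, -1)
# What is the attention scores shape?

Input shape: (15, 138, 512)
Output shape: (15, 8, 138, 159)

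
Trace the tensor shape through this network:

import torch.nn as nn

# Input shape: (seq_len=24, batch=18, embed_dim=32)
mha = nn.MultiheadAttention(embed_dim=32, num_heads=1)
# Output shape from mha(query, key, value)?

Input shape: (24, 18, 32)
Output shape: (24, 18, 32)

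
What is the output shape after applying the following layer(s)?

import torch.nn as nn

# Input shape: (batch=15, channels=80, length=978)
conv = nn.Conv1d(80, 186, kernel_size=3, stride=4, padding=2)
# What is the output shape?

Input shape: (15, 80, 978)
Output shape: (15, 186, 245)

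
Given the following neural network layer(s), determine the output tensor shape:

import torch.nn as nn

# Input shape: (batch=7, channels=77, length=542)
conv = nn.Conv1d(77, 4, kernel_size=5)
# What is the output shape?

Input shape: (7, 77, 542)
Output shape: (7, 4, 538)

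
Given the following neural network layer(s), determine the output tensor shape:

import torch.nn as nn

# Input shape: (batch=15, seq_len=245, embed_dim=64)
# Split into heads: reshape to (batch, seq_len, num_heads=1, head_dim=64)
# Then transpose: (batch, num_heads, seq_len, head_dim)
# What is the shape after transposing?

Input shape: (15, 245, 64)
  -> after reshape: (15, 245, 1, 64)
Output shape: (15, 1, 245, 64)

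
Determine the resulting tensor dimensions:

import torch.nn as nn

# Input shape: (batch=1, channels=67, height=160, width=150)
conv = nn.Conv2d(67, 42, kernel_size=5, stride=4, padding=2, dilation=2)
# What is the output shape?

Input shape: (1, 67, 160, 150)
Output shape: (1, 42, 39, 37)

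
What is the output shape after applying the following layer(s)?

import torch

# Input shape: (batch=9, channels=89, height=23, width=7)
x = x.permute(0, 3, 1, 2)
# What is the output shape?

Input shape: (9, 89, 23, 7)
Output shape: (9, 7, 89, 23)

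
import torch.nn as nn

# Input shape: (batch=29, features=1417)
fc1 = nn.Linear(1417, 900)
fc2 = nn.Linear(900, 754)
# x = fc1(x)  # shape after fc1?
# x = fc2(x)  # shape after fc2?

Input shape: (29, 1417)
  -> after fc1: (29, 900)
Output shape: (29, 754)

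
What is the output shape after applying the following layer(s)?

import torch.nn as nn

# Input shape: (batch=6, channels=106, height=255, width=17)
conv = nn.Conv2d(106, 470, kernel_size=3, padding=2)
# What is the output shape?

Input shape: (6, 106, 255, 17)
Output shape: (6, 470, 257, 19)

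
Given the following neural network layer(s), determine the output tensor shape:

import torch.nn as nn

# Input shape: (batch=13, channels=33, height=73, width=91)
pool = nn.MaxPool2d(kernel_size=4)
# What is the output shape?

Input shape: (13, 33, 73, 91)
Output shape: (13, 33, 18, 22)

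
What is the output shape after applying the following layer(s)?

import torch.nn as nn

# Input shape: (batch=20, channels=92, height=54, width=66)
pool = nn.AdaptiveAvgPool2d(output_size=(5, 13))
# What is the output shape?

Input shape: (20, 92, 54, 66)
Output shape: (20, 92, 5, 13)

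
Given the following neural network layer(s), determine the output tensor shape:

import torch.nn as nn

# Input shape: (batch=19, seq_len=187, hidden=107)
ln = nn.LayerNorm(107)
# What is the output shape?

Input shape: (19, 187, 107)
Output shape: (19, 187, 107)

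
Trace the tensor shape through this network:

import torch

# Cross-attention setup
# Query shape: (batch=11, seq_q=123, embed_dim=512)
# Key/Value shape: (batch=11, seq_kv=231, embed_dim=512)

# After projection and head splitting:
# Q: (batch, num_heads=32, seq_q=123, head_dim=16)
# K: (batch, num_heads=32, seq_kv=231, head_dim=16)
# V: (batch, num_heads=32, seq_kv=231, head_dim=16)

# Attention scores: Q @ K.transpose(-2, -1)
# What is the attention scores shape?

Input shape: (11, 123, 512)
Output shape: (11, 32, 123, 231)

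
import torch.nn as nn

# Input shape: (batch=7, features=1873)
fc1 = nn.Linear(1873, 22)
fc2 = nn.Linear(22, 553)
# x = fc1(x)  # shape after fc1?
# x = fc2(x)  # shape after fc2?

Input shape: (7, 1873)
  -> after fc1: (7, 22)
Output shape: (7, 553)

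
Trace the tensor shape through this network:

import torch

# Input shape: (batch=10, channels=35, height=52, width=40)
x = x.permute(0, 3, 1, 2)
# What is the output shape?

Input shape: (10, 35, 52, 40)
Output shape: (10, 40, 35, 52)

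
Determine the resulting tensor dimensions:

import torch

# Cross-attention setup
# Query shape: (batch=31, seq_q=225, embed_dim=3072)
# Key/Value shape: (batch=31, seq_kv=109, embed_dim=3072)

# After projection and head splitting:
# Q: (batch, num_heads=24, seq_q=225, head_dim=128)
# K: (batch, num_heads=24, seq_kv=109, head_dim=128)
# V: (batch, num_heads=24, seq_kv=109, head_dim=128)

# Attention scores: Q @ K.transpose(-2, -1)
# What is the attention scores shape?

Input shape: (31, 225, 3072)
Output shape: (31, 24, 225, 109)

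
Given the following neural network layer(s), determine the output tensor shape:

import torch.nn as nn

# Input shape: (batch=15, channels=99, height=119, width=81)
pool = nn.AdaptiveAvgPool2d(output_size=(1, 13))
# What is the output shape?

Input shape: (15, 99, 119, 81)
Output shape: (15, 99, 1, 13)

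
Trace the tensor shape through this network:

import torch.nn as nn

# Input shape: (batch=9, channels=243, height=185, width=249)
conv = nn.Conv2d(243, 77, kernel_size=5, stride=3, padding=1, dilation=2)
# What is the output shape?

Input shape: (9, 243, 185, 249)
Output shape: (9, 77, 60, 81)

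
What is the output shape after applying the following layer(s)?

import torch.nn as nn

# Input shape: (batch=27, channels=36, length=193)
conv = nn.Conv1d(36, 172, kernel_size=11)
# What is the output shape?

Input shape: (27, 36, 193)
Output shape: (27, 172, 183)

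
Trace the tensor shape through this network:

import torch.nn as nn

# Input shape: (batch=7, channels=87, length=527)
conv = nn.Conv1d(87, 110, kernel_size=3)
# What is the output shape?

Input shape: (7, 87, 527)
Output shape: (7, 110, 525)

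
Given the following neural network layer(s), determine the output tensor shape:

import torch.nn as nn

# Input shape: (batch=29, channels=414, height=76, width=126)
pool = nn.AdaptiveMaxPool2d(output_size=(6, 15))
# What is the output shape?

Input shape: (29, 414, 76, 126)
Output shape: (29, 414, 6, 15)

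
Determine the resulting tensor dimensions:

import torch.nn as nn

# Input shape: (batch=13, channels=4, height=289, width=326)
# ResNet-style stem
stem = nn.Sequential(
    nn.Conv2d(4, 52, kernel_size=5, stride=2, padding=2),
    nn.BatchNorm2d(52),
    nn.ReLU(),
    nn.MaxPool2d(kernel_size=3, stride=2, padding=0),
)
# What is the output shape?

Input shape: (13, 4, 289, 326)
  -> after Conv2d 5x5 stride=2: (13, 52, 145, 163)
Output shape: (13, 52, 72, 81)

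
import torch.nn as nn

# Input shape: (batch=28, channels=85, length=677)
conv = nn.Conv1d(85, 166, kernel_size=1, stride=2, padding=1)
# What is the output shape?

Input shape: (28, 85, 677)
Output shape: (28, 166, 340)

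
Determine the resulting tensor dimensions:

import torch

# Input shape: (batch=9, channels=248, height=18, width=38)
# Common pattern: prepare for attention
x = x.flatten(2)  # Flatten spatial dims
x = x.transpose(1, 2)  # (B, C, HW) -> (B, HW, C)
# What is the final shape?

Input shape: (9, 248, 18, 38)
  -> after flatten(2): (9, 248, 684)
Output shape: (9, 684, 248)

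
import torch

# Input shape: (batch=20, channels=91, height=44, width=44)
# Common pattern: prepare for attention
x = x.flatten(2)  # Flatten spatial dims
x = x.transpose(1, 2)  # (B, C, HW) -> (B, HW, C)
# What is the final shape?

Input shape: (20, 91, 44, 44)
  -> after flatten(2): (20, 91, 1936)
Output shape: (20, 1936, 91)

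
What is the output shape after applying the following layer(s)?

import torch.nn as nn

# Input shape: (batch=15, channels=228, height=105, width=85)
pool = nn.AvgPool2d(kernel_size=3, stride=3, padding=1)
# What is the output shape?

Input shape: (15, 228, 105, 85)
Output shape: (15, 228, 35, 29)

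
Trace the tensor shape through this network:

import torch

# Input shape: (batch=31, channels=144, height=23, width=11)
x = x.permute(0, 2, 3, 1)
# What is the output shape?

Input shape: (31, 144, 23, 11)
Output shape: (31, 23, 11, 144)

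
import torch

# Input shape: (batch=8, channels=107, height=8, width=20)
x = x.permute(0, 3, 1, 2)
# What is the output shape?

Input shape: (8, 107, 8, 20)
Output shape: (8, 20, 107, 8)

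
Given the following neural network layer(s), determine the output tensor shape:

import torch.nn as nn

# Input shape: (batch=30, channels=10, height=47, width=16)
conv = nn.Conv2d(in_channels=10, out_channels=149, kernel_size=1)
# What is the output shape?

Input shape: (30, 10, 47, 16)
Output shape: (30, 149, 47, 16)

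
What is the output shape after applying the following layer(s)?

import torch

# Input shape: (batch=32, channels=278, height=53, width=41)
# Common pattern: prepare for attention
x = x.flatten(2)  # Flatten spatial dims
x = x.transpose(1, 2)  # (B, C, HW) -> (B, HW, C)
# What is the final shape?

Input shape: (32, 278, 53, 41)
  -> after flatten(2): (32, 278, 2173)
Output shape: (32, 2173, 278)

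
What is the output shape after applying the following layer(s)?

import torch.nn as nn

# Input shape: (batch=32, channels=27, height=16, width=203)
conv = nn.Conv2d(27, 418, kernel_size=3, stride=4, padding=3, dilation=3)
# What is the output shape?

Input shape: (32, 27, 16, 203)
Output shape: (32, 418, 4, 51)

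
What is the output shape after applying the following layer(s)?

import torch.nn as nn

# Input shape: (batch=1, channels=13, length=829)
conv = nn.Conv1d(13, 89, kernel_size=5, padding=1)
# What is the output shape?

Input shape: (1, 13, 829)
Output shape: (1, 89, 827)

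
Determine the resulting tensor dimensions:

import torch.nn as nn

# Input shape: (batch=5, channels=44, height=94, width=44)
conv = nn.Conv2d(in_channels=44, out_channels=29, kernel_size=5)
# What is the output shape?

Input shape: (5, 44, 94, 44)
Output shape: (5, 29, 90, 40)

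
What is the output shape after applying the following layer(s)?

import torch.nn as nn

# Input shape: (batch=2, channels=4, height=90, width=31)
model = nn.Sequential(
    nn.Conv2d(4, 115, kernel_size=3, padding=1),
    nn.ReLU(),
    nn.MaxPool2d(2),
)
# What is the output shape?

Input shape: (2, 4, 90, 31)
  -> after Conv2d: (2, 115, 90, 31)
  -> after ReLU: (2, 115, 90, 31)
Output shape: (2, 115, 45, 15)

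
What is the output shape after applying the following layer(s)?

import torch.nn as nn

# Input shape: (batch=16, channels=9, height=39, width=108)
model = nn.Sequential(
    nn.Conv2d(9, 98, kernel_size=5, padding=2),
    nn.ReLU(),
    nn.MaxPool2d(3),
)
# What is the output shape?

Input shape: (16, 9, 39, 108)
  -> after Conv2d: (16, 98, 39, 108)
  -> after ReLU: (16, 98, 39, 108)
Output shape: (16, 98, 13, 36)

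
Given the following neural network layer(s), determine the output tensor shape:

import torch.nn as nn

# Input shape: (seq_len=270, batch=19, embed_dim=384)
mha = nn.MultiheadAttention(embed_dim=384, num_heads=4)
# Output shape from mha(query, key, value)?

Input shape: (270, 19, 384)
Output shape: (270, 19, 384)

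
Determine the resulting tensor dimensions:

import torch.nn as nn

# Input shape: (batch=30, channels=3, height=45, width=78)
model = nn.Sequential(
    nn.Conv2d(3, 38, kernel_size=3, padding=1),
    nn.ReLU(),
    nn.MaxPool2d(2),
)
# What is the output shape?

Input shape: (30, 3, 45, 78)
  -> after Conv2d: (30, 38, 45, 78)
  -> after ReLU: (30, 38, 45, 78)
Output shape: (30, 38, 22, 39)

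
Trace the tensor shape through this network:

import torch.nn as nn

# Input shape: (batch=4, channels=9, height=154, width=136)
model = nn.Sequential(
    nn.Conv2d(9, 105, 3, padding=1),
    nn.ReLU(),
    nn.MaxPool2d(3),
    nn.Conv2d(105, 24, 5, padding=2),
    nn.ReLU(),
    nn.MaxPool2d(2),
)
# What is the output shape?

Input shape: (4, 9, 154, 136)
  -> after first Conv2d: (4, 105, 154, 136)
  -> after first MaxPool2d: (4, 105, 51, 45)
  -> after second Conv2d: (4, 24, 51, 45)
Output shape: (4, 24, 25, 22)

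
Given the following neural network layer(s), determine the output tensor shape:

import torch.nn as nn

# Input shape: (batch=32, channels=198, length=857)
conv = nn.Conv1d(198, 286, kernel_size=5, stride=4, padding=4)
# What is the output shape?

Input shape: (32, 198, 857)
Output shape: (32, 286, 216)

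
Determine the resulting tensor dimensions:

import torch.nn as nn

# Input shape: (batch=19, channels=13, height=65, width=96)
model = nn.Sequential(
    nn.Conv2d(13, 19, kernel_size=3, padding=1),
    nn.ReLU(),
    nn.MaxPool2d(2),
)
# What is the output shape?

Input shape: (19, 13, 65, 96)
  -> after Conv2d: (19, 19, 65, 96)
  -> after ReLU: (19, 19, 65, 96)
Output shape: (19, 19, 32, 48)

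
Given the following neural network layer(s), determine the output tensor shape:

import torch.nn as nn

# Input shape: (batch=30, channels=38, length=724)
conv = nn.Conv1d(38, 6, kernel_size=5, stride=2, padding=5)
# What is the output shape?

Input shape: (30, 38, 724)
Output shape: (30, 6, 365)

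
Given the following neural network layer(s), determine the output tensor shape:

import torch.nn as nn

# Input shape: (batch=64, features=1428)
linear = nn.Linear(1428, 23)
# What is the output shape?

Input shape: (64, 1428)
Output shape: (64, 23)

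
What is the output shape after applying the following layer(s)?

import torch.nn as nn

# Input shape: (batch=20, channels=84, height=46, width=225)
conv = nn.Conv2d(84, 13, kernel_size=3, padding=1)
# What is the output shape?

Input shape: (20, 84, 46, 225)
Output shape: (20, 13, 46, 225)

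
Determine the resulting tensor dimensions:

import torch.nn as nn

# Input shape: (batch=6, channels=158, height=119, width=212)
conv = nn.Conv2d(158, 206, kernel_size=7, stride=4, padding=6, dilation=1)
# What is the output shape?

Input shape: (6, 158, 119, 212)
Output shape: (6, 206, 32, 55)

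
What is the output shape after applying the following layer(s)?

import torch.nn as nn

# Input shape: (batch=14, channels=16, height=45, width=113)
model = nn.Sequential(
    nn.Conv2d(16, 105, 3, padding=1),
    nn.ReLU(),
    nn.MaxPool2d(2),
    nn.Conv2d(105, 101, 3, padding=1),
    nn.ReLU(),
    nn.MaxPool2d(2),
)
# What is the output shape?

Input shape: (14, 16, 45, 113)
  -> after first Conv2d: (14, 105, 45, 113)
  -> after first MaxPool2d: (14, 105, 22, 56)
  -> after second Conv2d: (14, 101, 22, 56)
Output shape: (14, 101, 11, 28)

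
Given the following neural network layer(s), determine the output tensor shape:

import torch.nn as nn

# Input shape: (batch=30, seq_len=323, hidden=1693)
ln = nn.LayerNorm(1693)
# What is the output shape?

Input shape: (30, 323, 1693)
Output shape: (30, 323, 1693)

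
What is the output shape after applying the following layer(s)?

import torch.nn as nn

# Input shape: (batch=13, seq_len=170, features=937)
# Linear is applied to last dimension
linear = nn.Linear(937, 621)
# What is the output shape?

Input shape: (13, 170, 937)
Output shape: (13, 170, 621)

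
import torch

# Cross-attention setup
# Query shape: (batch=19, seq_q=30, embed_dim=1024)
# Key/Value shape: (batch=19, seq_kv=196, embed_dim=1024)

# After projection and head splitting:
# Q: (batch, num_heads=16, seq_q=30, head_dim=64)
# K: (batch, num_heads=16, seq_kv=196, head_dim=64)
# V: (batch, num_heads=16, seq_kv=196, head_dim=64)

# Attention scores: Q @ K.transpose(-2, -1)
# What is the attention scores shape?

Input shape: (19, 30, 1024)
Output shape: (19, 16, 30, 196)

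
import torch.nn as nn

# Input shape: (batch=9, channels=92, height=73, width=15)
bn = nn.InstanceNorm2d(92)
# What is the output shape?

Input shape: (9, 92, 73, 15)
Output shape: (9, 92, 73, 15)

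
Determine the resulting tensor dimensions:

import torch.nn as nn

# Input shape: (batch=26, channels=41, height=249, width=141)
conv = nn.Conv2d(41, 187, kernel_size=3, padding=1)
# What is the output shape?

Input shape: (26, 41, 249, 141)
Output shape: (26, 187, 249, 141)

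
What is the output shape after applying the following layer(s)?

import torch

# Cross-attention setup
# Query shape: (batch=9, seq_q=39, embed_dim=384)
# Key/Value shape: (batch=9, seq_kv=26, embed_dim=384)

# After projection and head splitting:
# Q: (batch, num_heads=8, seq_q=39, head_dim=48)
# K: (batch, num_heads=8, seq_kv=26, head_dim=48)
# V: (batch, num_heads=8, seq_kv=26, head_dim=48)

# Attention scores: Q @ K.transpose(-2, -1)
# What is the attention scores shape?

Input shape: (9, 39, 384)
Output shape: (9, 8, 39, 26)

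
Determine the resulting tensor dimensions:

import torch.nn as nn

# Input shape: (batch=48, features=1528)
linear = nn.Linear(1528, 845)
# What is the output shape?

Input shape: (48, 1528)
Output shape: (48, 845)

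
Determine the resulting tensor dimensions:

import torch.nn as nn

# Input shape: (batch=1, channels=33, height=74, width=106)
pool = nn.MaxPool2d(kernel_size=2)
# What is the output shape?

Input shape: (1, 33, 74, 106)
Output shape: (1, 33, 37, 53)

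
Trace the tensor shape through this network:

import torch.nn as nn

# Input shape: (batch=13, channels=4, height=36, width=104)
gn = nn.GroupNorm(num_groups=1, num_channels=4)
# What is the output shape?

Input shape: (13, 4, 36, 104)
Output shape: (13, 4, 36, 104)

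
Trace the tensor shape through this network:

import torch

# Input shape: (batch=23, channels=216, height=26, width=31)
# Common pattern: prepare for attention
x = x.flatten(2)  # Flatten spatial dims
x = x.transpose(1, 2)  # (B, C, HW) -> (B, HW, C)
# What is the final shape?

Input shape: (23, 216, 26, 31)
  -> after flatten(2): (23, 216, 806)
Output shape: (23, 806, 216)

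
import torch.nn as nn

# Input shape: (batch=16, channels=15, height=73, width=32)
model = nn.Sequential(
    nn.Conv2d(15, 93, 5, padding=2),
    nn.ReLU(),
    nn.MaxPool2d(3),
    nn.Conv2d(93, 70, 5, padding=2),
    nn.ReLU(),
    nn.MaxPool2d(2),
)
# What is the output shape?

Input shape: (16, 15, 73, 32)
  -> after first Conv2d: (16, 93, 73, 32)
  -> after first MaxPool2d: (16, 93, 24, 10)
  -> after second Conv2d: (16, 70, 24, 10)
Output shape: (16, 70, 12, 5)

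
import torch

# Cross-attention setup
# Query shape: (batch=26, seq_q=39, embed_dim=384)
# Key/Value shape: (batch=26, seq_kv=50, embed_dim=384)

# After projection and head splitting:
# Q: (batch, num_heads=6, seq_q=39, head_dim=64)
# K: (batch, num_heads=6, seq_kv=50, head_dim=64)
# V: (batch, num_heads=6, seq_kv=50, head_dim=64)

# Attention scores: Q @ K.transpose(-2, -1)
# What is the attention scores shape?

Input shape: (26, 39, 384)
Output shape: (26, 6, 39, 50)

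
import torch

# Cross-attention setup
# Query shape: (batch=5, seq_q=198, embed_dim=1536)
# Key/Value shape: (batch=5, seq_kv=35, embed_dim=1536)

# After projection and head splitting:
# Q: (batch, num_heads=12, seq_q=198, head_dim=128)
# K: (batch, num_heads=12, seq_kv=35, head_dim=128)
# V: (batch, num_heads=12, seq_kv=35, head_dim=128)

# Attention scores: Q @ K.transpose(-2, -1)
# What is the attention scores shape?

Input shape: (5, 198, 1536)
Output shape: (5, 12, 198, 35)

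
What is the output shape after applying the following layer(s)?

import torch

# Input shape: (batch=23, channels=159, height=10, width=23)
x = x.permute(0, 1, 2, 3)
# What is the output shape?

Input shape: (23, 159, 10, 23)
Output shape: (23, 159, 10, 23)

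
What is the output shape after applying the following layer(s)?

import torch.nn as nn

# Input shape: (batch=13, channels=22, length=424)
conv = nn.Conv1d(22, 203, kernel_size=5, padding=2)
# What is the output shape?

Input shape: (13, 22, 424)
Output shape: (13, 203, 424)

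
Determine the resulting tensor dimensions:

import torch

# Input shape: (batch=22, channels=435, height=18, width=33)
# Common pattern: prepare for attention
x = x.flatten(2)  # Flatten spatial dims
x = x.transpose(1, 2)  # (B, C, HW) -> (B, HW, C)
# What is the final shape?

Input shape: (22, 435, 18, 33)
  -> after flatten(2): (22, 435, 594)
Output shape: (22, 594, 435)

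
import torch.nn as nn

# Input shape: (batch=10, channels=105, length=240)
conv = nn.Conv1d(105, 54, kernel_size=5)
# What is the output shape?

Input shape: (10, 105, 240)
Output shape: (10, 54, 236)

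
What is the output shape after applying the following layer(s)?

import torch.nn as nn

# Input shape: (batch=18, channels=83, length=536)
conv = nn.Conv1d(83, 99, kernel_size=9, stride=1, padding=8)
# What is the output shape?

Input shape: (18, 83, 536)
Output shape: (18, 99, 544)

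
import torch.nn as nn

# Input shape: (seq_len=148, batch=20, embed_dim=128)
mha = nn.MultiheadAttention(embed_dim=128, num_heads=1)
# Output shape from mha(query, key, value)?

Input shape: (148, 20, 128)
Output shape: (148, 20, 128)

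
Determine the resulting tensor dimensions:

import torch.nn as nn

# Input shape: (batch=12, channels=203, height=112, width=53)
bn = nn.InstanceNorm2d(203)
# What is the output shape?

Input shape: (12, 203, 112, 53)
Output shape: (12, 203, 112, 53)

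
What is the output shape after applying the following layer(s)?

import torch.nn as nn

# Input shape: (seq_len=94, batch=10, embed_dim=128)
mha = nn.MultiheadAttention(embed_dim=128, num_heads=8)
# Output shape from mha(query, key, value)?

Input shape: (94, 10, 128)
Output shape: (94, 10, 128)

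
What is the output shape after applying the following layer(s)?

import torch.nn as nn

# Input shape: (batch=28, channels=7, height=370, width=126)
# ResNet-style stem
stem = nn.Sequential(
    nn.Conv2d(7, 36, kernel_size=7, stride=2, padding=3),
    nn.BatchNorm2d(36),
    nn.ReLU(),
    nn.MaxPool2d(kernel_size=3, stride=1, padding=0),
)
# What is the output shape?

Input shape: (28, 7, 370, 126)
  -> after Conv2d 7x7 stride=2: (28, 36, 185, 63)
Output shape: (28, 36, 183, 61)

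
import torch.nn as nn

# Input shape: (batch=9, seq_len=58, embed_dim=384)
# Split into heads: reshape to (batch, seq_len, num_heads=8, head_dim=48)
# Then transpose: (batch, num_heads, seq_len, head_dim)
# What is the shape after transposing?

Input shape: (9, 58, 384)
  -> after reshape: (9, 58, 8, 48)
Output shape: (9, 8, 58, 48)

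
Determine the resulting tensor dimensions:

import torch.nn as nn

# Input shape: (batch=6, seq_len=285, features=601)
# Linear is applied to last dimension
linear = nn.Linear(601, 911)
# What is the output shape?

Input shape: (6, 285, 601)
Output shape: (6, 285, 911)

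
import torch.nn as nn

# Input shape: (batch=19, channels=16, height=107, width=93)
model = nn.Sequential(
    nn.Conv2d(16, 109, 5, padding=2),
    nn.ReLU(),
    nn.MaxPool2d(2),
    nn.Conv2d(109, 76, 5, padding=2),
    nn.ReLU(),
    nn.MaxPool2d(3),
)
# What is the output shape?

Input shape: (19, 16, 107, 93)
  -> after first Conv2d: (19, 109, 107, 93)
  -> after first MaxPool2d: (19, 109, 53, 46)
  -> after second Conv2d: (19, 76, 53, 46)
Output shape: (19, 76, 17, 15)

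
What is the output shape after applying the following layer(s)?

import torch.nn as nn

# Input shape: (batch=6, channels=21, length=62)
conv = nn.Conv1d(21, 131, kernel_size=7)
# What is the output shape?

Input shape: (6, 21, 62)
Output shape: (6, 131, 56)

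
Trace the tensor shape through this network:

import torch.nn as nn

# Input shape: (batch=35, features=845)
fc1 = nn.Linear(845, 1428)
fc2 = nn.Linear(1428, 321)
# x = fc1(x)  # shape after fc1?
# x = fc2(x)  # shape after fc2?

Input shape: (35, 845)
  -> after fc1: (35, 1428)
Output shape: (35, 321)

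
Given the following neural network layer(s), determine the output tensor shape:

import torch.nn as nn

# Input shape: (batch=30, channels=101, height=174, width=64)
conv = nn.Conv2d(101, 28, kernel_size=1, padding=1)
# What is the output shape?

Input shape: (30, 101, 174, 64)
Output shape: (30, 28, 176, 66)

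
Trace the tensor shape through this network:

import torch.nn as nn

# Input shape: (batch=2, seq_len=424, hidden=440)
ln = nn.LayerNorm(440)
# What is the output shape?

Input shape: (2, 424, 440)
Output shape: (2, 424, 440)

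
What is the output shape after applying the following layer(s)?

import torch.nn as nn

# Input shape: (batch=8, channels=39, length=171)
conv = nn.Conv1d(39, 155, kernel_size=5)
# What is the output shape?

Input shape: (8, 39, 171)
Output shape: (8, 155, 167)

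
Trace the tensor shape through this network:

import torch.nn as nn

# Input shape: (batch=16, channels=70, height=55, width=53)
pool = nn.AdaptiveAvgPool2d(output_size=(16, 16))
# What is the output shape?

Input shape: (16, 70, 55, 53)
Output shape: (16, 70, 16, 16)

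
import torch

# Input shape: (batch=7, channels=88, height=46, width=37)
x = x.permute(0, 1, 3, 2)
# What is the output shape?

Input shape: (7, 88, 46, 37)
Output shape: (7, 88, 37, 46)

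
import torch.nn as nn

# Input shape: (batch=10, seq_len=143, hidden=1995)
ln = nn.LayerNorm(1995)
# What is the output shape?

Input shape: (10, 143, 1995)
Output shape: (10, 143, 1995)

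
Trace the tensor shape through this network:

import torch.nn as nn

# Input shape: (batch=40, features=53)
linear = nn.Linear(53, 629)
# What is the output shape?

Input shape: (40, 53)
Output shape: (40, 629)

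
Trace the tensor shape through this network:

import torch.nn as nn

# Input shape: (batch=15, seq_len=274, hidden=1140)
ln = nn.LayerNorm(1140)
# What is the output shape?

Input shape: (15, 274, 1140)
Output shape: (15, 274, 1140)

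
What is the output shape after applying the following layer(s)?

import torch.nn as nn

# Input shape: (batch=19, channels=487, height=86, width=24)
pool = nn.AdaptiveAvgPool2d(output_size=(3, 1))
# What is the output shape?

Input shape: (19, 487, 86, 24)
Output shape: (19, 487, 3, 1)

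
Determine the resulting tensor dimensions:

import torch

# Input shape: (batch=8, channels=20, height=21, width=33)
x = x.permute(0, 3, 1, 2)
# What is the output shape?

Input shape: (8, 20, 21, 33)
Output shape: (8, 33, 20, 21)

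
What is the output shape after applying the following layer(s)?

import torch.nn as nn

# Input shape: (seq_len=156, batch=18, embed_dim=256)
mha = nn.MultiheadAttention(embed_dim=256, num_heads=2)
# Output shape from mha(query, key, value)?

Input shape: (156, 18, 256)
Output shape: (156, 18, 256)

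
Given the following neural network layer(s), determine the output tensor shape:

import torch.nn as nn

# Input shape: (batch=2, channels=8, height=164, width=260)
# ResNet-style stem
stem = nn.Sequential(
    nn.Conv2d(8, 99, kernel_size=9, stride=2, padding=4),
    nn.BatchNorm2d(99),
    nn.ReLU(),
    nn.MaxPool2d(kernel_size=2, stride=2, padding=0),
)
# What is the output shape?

Input shape: (2, 8, 164, 260)
  -> after Conv2d 9x9 stride=2: (2, 99, 82, 130)
Output shape: (2, 99, 41, 65)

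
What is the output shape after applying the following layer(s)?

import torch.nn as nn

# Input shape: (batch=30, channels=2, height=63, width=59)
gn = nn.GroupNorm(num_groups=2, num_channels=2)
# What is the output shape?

Input shape: (30, 2, 63, 59)
Output shape: (30, 2, 63, 59)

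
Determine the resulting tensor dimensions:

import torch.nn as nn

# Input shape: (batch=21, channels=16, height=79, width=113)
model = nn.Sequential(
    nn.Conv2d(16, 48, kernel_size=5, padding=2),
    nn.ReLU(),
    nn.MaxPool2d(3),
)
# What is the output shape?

Input shape: (21, 16, 79, 113)
  -> after Conv2d: (21, 48, 79, 113)
  -> after ReLU: (21, 48, 79, 113)
Output shape: (21, 48, 26, 37)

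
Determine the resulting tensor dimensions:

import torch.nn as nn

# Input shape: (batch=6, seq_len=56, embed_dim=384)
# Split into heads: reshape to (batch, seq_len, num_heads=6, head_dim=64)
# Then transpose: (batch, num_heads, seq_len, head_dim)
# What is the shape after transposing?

Input shape: (6, 56, 384)
  -> after reshape: (6, 56, 6, 64)
Output shape: (6, 6, 56, 64)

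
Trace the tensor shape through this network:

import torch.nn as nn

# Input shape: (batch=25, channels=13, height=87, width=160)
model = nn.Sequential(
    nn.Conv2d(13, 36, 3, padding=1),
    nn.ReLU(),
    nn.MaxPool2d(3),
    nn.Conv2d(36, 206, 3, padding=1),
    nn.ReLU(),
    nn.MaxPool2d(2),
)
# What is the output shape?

Input shape: (25, 13, 87, 160)
  -> after first Conv2d: (25, 36, 87, 160)
  -> after first MaxPool2d: (25, 36, 29, 53)
  -> after second Conv2d: (25, 206, 29, 53)
Output shape: (25, 206, 14, 26)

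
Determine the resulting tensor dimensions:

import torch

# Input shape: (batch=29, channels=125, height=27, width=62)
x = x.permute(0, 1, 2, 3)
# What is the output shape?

Input shape: (29, 125, 27, 62)
Output shape: (29, 125, 27, 62)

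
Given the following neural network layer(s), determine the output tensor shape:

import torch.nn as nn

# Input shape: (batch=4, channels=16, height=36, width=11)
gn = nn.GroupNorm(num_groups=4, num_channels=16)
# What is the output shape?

Input shape: (4, 16, 36, 11)
Output shape: (4, 16, 36, 11)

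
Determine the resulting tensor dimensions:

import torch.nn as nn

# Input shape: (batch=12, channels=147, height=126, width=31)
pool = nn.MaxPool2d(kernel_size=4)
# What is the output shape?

Input shape: (12, 147, 126, 31)
Output shape: (12, 147, 31, 7)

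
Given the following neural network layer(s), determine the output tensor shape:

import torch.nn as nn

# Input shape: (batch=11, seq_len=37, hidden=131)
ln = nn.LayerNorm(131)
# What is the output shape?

Input shape: (11, 37, 131)
Output shape: (11, 37, 131)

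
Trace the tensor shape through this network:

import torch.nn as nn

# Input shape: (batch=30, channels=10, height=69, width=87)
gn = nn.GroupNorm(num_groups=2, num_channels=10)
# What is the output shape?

Input shape: (30, 10, 69, 87)
Output shape: (30, 10, 69, 87)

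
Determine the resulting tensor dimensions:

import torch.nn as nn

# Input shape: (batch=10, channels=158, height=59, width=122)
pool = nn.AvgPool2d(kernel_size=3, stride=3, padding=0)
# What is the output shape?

Input shape: (10, 158, 59, 122)
Output shape: (10, 158, 19, 40)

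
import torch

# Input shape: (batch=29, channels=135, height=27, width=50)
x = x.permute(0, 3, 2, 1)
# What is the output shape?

Input shape: (29, 135, 27, 50)
Output shape: (29, 50, 27, 135)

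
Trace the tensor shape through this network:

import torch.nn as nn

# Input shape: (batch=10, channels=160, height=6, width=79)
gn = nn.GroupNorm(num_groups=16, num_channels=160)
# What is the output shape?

Input shape: (10, 160, 6, 79)
Output shape: (10, 160, 6, 79)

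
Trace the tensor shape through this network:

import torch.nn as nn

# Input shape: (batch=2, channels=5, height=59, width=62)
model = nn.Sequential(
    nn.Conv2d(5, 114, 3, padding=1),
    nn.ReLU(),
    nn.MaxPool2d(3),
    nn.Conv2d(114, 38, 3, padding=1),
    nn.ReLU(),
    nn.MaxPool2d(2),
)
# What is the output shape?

Input shape: (2, 5, 59, 62)
  -> after first Conv2d: (2, 114, 59, 62)
  -> after first MaxPool2d: (2, 114, 19, 20)
  -> after second Conv2d: (2, 38, 19, 20)
Output shape: (2, 38, 9, 10)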